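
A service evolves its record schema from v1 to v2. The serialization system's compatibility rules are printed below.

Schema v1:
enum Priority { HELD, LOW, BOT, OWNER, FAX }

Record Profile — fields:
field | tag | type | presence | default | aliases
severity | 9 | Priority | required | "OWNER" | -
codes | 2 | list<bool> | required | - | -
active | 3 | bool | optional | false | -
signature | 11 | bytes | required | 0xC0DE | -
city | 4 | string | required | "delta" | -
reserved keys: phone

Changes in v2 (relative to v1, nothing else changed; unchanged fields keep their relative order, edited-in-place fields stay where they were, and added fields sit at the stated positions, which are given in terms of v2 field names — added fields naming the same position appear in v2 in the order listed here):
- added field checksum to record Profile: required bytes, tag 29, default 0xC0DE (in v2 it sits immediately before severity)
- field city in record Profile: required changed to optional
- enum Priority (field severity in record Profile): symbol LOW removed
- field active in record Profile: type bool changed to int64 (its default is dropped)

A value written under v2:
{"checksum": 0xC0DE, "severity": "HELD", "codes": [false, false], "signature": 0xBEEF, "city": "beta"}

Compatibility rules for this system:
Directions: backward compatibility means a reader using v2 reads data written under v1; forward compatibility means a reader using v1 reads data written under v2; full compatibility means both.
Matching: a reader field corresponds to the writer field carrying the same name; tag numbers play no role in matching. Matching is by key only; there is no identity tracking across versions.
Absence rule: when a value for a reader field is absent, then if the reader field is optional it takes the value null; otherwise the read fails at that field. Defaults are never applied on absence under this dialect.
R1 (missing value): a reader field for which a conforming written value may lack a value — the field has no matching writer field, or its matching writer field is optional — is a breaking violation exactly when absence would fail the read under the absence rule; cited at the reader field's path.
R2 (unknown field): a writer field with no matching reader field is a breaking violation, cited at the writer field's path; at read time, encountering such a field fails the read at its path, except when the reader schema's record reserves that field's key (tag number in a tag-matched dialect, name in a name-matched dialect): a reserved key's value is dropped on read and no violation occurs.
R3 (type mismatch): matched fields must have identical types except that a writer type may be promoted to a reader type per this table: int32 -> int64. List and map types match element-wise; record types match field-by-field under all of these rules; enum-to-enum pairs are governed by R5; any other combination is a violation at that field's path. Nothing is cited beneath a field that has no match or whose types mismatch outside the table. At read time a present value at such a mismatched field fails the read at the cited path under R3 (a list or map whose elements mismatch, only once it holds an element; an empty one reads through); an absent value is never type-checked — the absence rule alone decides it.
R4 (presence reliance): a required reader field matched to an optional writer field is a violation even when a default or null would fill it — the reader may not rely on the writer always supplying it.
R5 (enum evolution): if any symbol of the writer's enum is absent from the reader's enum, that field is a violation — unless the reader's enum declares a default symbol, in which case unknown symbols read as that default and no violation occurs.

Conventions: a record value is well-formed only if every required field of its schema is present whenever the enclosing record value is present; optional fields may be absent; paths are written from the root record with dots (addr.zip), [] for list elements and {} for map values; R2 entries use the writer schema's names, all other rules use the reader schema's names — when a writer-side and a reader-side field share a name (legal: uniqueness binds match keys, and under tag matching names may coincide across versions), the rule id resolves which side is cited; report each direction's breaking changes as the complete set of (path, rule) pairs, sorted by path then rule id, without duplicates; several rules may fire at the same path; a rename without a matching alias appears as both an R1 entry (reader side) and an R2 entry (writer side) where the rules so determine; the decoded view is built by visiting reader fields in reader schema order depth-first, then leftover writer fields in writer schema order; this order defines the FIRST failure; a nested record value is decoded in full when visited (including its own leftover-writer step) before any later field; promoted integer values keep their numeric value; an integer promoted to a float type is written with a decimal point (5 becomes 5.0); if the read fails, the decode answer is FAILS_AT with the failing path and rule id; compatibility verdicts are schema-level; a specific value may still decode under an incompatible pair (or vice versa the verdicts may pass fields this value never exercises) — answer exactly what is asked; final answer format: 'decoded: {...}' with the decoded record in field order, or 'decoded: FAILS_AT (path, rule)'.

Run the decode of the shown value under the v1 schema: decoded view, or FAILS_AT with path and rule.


decoded: FAILS_AT (checksum, R2)

arrows below run writer -> reader for Profile
migrating the Profile value to v1:
  severity := "HELD"
  codes := [false, false]
  active := null (absent, optional -> null)
  signature := 0xBEEF
  city := "beta"
  read fails at checksum under R2 (unknown field)
  => FAILS_AT (checksum, R2)
remaining Profile differences; none change what is asked:
  field city in record Profile: required changed to optional -> schema-level compatibility only; this Profile value's decode is unchanged
  enum Priority (field severity in record Profile): symbol LOW removed -> schema-level compatibility only; this Profile value's decode is unchanged
  field active in record Profile: type bool changed to int64 (its default is dropped) -> schema-level compatibility only; this Profile value's decode is unchanged


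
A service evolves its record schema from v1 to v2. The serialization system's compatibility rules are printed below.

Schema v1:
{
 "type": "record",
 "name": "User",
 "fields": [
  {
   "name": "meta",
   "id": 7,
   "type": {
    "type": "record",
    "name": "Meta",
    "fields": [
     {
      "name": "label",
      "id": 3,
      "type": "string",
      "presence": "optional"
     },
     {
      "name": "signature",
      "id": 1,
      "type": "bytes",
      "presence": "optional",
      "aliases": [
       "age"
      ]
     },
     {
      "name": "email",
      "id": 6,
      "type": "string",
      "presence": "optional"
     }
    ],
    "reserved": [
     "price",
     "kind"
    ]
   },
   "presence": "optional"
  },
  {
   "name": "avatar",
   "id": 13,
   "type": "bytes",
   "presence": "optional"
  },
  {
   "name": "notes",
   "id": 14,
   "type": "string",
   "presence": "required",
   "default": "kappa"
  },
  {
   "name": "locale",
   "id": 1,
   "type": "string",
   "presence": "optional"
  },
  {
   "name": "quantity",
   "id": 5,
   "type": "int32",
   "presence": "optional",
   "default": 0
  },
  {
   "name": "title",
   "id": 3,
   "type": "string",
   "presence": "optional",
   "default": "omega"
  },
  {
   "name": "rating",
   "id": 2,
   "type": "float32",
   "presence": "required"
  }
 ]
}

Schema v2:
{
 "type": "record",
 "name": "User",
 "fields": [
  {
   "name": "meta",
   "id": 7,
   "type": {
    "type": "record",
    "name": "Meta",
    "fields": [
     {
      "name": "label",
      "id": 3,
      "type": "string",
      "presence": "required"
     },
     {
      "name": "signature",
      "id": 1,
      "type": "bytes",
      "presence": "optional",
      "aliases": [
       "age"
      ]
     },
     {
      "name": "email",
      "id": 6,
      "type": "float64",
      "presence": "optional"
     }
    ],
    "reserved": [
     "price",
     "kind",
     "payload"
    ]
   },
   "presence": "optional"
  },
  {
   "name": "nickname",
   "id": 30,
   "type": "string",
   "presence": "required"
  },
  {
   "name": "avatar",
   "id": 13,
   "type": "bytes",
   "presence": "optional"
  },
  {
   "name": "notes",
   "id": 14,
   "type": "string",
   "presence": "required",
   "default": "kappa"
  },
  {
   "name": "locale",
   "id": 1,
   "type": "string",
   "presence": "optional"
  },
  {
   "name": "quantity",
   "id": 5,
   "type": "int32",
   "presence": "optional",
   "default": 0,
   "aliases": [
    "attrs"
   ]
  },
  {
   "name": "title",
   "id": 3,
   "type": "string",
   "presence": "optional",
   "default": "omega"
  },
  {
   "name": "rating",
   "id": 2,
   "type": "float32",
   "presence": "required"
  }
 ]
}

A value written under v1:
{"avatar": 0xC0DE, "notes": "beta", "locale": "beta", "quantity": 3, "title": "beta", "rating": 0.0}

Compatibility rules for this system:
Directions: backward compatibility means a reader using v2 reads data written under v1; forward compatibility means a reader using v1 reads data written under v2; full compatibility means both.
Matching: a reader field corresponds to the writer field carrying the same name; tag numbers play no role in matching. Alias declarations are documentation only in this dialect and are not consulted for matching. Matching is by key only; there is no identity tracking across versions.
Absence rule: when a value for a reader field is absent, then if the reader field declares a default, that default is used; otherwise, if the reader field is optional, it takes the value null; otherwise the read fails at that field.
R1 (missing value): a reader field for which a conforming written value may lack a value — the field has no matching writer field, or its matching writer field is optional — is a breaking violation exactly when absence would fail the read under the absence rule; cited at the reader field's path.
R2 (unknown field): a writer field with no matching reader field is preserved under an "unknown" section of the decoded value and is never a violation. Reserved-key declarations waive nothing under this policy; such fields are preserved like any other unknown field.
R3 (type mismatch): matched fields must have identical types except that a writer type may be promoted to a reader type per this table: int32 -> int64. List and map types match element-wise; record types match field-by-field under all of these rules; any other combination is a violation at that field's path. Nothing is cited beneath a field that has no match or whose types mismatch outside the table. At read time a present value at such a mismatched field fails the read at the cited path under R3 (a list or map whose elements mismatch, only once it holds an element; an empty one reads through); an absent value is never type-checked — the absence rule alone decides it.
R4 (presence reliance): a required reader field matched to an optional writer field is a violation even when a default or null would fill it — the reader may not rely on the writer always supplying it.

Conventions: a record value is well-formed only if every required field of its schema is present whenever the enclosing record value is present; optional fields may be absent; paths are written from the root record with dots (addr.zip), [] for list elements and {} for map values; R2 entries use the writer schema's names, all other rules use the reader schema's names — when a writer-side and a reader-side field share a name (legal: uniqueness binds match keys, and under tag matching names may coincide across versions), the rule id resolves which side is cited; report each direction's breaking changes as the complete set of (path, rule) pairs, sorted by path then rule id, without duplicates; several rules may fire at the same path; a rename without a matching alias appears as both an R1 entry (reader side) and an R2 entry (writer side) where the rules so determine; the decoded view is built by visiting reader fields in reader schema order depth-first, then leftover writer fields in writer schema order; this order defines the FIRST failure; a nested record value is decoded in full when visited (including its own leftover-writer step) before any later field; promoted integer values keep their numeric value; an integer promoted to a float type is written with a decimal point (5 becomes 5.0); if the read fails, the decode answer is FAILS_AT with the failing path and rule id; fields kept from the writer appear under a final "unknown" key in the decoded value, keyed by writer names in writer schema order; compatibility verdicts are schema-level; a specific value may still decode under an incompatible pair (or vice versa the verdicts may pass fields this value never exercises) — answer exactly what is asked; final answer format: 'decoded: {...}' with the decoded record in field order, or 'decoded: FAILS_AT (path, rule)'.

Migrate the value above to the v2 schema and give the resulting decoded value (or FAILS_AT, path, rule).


decoded: FAILS_AT (nickname, R1)

the writer's type comes first in each User pair
migrating the User value to v2:
  meta := null (absent, optional -> null)
  read fails at nickname under R1 (no fill)
  => FAILS_AT (nickname, R1)
the rest of the User diff is inert for this question:
  field label in record Meta: optional changed to required -> schema-level compatibility only; this User value's decode is unchanged
  field email in record Meta: type string changed to float64 -> schema-level compatibility only; this User value's decode is unchanged


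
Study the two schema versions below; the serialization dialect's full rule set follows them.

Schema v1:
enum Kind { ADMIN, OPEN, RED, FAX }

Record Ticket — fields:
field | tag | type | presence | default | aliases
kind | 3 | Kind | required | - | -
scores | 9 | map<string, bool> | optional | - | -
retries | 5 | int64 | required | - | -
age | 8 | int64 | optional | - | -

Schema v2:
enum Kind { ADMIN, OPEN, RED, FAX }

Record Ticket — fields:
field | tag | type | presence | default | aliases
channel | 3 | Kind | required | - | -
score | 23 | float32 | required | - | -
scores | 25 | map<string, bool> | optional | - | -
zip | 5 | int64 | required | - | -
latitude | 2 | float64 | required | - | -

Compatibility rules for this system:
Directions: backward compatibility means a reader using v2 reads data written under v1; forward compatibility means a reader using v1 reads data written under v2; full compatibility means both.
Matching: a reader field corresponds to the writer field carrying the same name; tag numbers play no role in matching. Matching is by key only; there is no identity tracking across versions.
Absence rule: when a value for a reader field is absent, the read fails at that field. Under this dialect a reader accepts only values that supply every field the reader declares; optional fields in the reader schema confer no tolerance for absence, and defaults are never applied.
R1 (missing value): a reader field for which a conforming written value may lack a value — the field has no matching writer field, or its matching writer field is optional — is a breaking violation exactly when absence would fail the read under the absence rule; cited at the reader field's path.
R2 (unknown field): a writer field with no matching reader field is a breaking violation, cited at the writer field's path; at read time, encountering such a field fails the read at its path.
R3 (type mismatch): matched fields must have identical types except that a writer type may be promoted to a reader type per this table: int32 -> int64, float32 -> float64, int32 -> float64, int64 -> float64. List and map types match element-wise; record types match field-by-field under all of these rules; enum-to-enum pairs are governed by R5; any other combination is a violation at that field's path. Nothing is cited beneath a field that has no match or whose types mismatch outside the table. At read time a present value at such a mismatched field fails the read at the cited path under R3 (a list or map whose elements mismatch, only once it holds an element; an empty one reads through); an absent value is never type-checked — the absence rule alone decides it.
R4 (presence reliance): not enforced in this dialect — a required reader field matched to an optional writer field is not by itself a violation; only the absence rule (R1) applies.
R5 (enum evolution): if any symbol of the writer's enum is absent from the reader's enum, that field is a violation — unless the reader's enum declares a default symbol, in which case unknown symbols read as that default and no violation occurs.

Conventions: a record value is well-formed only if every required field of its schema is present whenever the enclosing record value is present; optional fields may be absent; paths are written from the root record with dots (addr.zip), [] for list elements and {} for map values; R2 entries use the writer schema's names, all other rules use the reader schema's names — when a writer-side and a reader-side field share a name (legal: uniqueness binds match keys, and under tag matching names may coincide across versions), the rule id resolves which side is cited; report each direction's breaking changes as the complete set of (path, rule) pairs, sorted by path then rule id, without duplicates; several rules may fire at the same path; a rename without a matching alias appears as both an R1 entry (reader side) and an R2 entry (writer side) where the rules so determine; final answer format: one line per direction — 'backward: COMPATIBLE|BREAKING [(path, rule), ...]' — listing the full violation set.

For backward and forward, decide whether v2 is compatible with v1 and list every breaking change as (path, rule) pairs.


backward: BREAKING [(age, R2), (channel, R1), (kind, R2), (latitude, R1), (retries, R2), (score, R1), (scores, R1), (zip, R1)]; forward: BREAKING [(age, R1), (channel, R2), (kind, R1), (latitude, R2), (retries, R1), (score, R2), (scores, R1), (zip, R2)]

each type pair in Ticket: writer, then reader
backward pass over Ticket, reader schema v2, writer schema v1:
  channel: no writer match
  score: no writer match
  scores: map<string, bool> -> map<string, bool>, writer optional; from scores
  zip: no writer match
  latitude: no writer match
  kind (writer side), unknown to reader
  retries (writer side), unknown to reader
  age (writer side), unknown to reader
  R2 fires at age
  R1 fires at channel
  R2 fires at kind
  R1 fires at latitude
  R2 fires at retries
  R1 fires at score
  R1 fires at scores
  R1 fires at zip
  => backward: BREAKING (8)
forward pass over Ticket, reader schema v1, writer schema v2:
  kind: no writer match
  scores: map<string, bool> -> map<string, bool>, writer optional; from scores
  retries: no writer match
  age: no writer match
  channel (writer side), unknown to reader
  score (writer side), unknown to reader
  zip (writer side), unknown to reader
  latitude (writer side), unknown to reader
  R1 fires at age
  R2 fires at channel
  R1 fires at kind
  R2 fires at latitude
  R1 fires at retries
  R2 fires at score
  R1 fires at scores
  R2 fires at zip
  => forward: BREAKING (8)


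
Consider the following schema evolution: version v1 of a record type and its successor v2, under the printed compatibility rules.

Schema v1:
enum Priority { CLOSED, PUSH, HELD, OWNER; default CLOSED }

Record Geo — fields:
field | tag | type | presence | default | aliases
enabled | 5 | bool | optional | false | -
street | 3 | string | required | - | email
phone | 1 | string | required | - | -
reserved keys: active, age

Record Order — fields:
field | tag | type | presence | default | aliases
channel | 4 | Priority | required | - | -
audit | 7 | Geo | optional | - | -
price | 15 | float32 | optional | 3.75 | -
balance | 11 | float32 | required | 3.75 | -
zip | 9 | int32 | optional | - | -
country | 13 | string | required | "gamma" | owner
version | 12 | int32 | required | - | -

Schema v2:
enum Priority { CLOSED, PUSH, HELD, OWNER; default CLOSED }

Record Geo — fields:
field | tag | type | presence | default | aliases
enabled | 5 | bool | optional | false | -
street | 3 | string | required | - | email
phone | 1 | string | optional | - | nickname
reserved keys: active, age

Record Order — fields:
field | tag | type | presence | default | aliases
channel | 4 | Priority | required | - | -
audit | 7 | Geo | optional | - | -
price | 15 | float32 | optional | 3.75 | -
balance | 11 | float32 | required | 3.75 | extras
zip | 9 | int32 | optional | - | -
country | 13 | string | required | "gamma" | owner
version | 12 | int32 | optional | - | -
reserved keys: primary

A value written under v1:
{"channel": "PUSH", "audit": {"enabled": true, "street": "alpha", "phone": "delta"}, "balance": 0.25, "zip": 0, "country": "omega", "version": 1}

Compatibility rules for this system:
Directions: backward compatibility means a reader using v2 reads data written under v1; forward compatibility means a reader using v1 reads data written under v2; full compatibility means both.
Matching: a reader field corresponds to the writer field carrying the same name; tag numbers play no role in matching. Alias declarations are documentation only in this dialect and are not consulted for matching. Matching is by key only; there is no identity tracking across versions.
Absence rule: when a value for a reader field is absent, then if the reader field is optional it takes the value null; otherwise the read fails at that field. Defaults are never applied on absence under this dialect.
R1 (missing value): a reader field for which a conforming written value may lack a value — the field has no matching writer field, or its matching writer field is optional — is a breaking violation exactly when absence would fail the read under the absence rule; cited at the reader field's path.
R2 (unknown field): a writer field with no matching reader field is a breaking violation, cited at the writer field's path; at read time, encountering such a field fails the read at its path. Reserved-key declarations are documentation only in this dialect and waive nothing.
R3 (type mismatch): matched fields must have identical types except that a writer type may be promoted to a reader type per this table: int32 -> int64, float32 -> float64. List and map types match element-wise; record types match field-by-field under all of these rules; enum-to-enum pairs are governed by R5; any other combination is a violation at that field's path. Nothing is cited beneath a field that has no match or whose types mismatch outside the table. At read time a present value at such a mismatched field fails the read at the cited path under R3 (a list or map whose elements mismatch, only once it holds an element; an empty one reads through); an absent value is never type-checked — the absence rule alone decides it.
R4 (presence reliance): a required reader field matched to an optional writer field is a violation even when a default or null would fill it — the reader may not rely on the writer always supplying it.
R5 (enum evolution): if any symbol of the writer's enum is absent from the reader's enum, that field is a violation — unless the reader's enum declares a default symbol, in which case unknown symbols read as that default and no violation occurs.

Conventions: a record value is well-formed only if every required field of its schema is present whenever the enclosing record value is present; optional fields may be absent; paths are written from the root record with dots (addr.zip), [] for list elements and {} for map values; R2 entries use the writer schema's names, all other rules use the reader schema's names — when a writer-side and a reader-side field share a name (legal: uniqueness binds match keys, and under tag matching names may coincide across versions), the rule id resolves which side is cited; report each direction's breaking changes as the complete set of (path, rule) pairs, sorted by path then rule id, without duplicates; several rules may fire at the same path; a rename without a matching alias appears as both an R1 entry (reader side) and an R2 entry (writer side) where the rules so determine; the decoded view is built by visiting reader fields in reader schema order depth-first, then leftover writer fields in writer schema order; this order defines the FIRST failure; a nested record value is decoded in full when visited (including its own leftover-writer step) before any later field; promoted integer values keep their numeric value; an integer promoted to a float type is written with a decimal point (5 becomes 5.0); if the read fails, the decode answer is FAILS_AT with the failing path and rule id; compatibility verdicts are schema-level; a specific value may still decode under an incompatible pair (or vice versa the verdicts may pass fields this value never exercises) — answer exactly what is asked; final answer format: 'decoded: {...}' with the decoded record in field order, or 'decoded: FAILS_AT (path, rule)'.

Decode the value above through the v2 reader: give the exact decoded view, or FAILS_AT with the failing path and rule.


decoded: {"channel": "PUSH", "audit": {"enabled": true, "street": "alpha", "phone": "delta"}, "price": null, "balance": 0.25, "zip": 0, "country": "omega", "version": 1}

the writer's type comes first in each Order pair
migrating the Order value to v2:
  channel := "PUSH"
  audit.enabled := true
  audit.street := "alpha"
  audit.phone := "delta"
  price := null (not supplied -> null)
  balance := 0.25
  zip := 0
  country := "omega"
  version := 1
  => decoded: {"channel": "PUSH", "audit": {"enabled": true, "street": "alpha", "phone": "delta"}, "price": null, "balance": 0.25, "zip": 0, "country": "omega", "version": 1}
the rest of the Order diff is inert for this question:
  field version in record Order: required changed to optional -> schema-level compatibility only; this Order value's decode is unchanged
  field phone in record Geo: required changed to optional -> schema-level compatibility only; this Order value's decode is unchanged


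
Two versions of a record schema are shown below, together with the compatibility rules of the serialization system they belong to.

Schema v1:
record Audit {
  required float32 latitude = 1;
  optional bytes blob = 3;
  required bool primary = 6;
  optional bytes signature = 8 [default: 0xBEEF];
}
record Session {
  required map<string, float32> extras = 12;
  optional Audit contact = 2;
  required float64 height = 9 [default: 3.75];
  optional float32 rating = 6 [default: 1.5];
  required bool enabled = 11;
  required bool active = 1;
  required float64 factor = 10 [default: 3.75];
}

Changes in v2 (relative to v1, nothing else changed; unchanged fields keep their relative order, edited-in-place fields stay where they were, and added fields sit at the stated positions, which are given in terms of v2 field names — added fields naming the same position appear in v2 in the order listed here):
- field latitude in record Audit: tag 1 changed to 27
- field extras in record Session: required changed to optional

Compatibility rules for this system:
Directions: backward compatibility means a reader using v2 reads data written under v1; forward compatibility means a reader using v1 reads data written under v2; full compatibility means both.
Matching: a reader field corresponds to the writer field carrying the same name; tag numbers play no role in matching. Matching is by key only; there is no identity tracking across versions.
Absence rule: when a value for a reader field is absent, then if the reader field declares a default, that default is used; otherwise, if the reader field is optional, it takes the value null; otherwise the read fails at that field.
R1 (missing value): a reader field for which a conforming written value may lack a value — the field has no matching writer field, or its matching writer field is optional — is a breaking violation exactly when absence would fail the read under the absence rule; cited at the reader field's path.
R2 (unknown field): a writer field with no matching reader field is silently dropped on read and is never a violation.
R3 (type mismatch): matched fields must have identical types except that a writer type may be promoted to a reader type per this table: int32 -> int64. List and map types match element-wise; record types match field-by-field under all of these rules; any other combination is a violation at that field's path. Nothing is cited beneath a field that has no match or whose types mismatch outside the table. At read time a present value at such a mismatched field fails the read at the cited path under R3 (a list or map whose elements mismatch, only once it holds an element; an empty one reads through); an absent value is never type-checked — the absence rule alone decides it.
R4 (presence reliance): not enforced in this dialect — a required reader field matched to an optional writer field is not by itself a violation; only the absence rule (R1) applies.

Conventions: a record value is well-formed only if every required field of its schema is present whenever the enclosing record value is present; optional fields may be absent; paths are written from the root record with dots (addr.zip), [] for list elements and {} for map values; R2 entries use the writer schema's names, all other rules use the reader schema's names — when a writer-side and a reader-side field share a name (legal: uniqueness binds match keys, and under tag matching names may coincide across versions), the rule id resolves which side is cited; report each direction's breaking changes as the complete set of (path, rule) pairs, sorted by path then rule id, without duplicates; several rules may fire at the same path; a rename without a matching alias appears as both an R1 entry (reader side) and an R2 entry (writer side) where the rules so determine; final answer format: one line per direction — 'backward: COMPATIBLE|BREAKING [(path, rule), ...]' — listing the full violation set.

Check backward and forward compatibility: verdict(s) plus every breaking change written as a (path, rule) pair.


in Session below, arrows point writer -> reader
checking backward for Session: reader v2 against writer v1:
  extras <- extras (map<string, float32> -> map<string, float32>, writer required)
  contact <- contact (Audit -> Audit, writer optional)
  height <- height (float64 -> float64, writer required)
  rating <- rating (float32 -> float32, writer optional)
  enabled <- enabled (bool -> bool, writer required)
  active <- active (bool -> bool, writer required)
  factor <- factor (float64 -> float64, writer required)
  contact.latitude <- contact.latitude (float32 -> float32, writer required)
  contact.blob <- contact.blob (bytes -> bytes, writer optional)
  contact.primary <- contact.primary (bool -> bool, writer required)
  contact.signature <- contact.signature (bytes -> bytes, writer optional)
  nothing fires on Session: backward is COMPATIBLE
checking forward for Session: reader v1 against writer v2:
  extras <- extras (map<string, float32> -> map<string, float32>, writer optional)
  contact <- contact (Audit -> Audit, writer optional)
  height <- height (float64 -> float64, writer required)
  rating <- rating (float32 -> float32, writer optional)
  enabled <- enabled (bool -> bool, writer required)
  active <- active (bool -> bool, writer required)
  factor <- factor (float64 -> float64, writer required)
  contact.latitude <- contact.latitude (float32 -> float32, writer required)
  contact.blob <- contact.blob (bytes -> bytes, writer optional)
  contact.primary <- contact.primary (bool -> bool, writer required)
  contact.signature <- contact.signature (bytes -> bytes, writer optional)
  breaking: (extras, R1)
  => forward verdict for Session: BREAKING, 1 violation(s)

backward: COMPATIBLE []; forward: BREAKING [(extras, R1)]


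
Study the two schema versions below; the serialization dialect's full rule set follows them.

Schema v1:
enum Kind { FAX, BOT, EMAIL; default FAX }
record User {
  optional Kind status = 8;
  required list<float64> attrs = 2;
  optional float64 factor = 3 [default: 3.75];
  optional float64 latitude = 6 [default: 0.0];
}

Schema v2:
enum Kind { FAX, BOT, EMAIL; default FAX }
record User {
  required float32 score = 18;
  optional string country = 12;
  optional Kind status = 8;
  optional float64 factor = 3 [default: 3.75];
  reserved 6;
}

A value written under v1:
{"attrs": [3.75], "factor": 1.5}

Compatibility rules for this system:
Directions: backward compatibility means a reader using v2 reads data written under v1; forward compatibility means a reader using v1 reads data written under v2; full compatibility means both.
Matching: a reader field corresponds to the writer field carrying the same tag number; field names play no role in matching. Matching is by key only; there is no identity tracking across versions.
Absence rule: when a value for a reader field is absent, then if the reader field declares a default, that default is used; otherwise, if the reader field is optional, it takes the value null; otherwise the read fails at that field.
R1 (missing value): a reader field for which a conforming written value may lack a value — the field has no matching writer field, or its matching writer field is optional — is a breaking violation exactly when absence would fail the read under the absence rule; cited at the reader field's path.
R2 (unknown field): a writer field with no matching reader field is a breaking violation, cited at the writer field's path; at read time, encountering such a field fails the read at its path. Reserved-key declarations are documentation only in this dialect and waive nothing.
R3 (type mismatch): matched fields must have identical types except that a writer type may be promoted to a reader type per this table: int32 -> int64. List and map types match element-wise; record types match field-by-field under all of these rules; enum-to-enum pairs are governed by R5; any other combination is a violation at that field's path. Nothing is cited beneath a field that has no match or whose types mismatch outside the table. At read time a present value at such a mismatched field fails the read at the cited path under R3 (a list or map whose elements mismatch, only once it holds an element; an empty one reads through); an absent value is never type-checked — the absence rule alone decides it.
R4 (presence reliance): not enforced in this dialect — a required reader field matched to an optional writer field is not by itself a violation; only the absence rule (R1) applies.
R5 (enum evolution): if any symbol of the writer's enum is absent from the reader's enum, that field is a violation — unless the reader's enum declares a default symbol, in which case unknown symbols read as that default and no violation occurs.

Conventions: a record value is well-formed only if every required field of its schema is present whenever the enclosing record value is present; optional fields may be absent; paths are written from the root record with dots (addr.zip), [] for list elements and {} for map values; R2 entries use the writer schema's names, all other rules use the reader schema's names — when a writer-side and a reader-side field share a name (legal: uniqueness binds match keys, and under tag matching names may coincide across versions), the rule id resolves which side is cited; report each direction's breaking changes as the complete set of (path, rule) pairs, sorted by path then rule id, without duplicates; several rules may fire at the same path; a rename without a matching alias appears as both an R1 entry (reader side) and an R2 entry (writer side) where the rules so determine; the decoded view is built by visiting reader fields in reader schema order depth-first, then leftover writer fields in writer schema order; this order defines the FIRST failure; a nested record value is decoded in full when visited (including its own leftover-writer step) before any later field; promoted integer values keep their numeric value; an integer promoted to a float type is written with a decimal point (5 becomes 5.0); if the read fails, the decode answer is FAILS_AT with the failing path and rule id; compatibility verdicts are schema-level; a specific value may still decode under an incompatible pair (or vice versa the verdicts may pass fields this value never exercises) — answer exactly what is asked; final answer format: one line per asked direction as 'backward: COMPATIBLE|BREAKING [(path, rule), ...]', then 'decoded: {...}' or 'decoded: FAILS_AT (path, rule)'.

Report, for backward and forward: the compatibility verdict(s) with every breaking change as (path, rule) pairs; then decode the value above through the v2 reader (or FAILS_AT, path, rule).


the writer's type comes first in each User pair
backward on User — v2 reading data written by v1:
  score: no writer match
  country: no writer match
  status: paired with writer status (Kind -> Kind; writer optional)
  factor: paired with writer factor (float64 -> float64; writer optional)
  leftover writer field: attrs
  leftover writer field: latitude
  violation R2 at attrs
  violation R2 at latitude
  violation R1 at score
  backward on User therefore BREAKING (3)
forward on User — v1 reading data written by v2:
  status: paired with writer status (Kind -> Kind; writer optional)
  attrs: no writer match
  factor: paired with writer factor (float64 -> float64; writer optional)
  latitude: no writer match
  leftover writer field: score
  leftover writer field: country
  violation R1 at attrs
  violation R2 at country
  violation R2 at score
  forward on User therefore BREAKING (3)
decoding the User value with the v2 reader:
  read fails at score under R1 (no fill)
  => FAILS_AT (score, R1)

backward: BREAKING [(attrs, R2), (latitude, R2), (score, R1)]; forward: BREAKING [(attrs, R1), (country, R2), (score, R2)]; decoded: FAILS_AT (score, R1)


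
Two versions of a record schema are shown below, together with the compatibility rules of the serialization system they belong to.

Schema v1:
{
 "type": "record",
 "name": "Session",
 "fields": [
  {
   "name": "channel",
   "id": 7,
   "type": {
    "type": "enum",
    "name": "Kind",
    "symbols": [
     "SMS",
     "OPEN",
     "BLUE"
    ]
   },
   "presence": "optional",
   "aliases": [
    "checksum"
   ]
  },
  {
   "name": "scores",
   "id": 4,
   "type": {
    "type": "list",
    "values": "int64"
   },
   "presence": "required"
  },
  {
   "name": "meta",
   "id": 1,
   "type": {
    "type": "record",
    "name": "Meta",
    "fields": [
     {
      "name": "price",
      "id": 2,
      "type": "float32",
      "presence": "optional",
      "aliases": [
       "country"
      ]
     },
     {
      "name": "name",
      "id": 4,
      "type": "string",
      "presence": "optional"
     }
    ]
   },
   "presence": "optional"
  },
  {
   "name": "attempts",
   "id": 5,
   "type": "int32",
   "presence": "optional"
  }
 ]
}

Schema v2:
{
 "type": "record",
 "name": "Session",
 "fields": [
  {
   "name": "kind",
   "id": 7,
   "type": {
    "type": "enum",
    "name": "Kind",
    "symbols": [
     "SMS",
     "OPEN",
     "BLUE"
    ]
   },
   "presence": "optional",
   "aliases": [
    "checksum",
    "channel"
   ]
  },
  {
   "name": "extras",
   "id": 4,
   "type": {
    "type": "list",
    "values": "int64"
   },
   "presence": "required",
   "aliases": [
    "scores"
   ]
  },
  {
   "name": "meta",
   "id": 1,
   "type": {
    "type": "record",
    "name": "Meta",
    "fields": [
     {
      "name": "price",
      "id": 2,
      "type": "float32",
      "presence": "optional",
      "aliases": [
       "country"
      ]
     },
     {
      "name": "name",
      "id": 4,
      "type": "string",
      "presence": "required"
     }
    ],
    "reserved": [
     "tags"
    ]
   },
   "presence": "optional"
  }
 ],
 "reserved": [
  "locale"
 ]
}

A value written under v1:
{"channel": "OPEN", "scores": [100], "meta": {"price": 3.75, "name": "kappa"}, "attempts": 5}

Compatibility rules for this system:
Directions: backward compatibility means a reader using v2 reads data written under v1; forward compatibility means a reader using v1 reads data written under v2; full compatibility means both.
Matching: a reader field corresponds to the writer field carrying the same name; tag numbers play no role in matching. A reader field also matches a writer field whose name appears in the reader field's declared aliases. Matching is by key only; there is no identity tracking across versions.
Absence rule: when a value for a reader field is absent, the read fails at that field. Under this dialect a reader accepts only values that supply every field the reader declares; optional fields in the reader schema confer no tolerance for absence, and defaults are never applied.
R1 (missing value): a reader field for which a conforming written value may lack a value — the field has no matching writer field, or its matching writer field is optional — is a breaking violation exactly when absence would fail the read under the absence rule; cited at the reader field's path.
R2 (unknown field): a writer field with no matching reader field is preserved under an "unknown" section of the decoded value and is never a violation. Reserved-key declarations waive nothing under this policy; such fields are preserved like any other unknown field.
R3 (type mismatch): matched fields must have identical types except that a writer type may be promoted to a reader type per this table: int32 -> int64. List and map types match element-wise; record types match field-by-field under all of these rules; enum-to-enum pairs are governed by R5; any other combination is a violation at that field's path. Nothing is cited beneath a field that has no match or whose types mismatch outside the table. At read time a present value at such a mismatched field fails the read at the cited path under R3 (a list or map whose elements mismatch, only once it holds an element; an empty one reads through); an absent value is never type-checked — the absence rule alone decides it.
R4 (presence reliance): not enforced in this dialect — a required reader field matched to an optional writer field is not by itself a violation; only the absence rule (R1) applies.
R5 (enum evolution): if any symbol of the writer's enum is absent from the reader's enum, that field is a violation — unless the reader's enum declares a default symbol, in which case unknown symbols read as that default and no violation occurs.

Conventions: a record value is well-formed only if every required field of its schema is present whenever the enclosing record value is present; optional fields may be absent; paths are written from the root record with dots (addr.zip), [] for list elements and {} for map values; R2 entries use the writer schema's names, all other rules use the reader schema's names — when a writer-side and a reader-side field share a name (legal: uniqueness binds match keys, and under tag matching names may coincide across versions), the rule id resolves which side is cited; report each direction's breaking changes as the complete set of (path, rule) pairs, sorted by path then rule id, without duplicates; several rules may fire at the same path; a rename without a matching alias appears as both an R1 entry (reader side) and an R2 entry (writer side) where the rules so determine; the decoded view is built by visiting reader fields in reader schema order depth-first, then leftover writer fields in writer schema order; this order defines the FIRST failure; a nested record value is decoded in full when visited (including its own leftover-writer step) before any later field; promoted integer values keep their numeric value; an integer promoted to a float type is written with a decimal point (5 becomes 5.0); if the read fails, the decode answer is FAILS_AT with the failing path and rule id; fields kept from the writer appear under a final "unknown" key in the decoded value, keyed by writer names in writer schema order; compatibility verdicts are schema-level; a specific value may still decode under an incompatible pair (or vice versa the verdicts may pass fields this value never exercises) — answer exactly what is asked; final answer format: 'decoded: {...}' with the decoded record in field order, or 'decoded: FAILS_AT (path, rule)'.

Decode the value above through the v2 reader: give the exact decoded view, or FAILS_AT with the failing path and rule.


decoded: {"kind": "OPEN", "extras": [100], "meta": {"price": 3.75, "name": "kappa"}, "unknown": {"attempts": 5}}

each type pair in Session: writer, then reader
decoding the Session value with the v2 reader:
  kind := "OPEN" (from writer channel)
  extras := [100] (from writer scores)
  meta.price := 3.75
  meta.name := "kappa"
  writer attempts: kept under "unknown"
  => decoded: {"kind": "OPEN", "extras": [100], "meta": {"price": 3.75, "name": "kappa"}, "unknown": {"attempts": 5}}
the rest of the Session diff is inert for this question:
  field name in record Meta: optional changed to required -> changes Session's schema-level verdicts only — the decode of this value is the same
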